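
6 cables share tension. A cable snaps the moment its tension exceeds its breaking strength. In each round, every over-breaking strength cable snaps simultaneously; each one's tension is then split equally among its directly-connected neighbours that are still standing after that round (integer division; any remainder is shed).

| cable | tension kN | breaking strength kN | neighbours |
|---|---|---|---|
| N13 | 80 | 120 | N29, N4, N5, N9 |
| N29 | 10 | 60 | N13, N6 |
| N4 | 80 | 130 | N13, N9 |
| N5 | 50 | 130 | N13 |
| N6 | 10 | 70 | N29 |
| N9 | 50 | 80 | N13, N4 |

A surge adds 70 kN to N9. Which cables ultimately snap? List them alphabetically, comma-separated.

N13, N29, N4, N6, N9

Round 1 — N9 at 120 > 80. N9 snaps.
  N9 sheds 120 kN to N13, N4: 60 each.
    N13: 80+60 = 140 > 120
    N4: 80+60 = 140 > 130
Round 2 — N13, N4 snap.
  N13 sheds 140 kN to N29, N5: 70 each.
    N29: 10+70 = 80 > 60
    N5: 50+70 = 120 ≤ 130
  N4 sheds 140 kN: no online neighbours, lost.
Round 3 — N29 snaps.
  N29 sheds 80 kN to N6: 80 each.
    N6: 10+80 = 90 > 70
Round 4 — N6 snaps.
  N6 sheds 90 kN: no online neighbours, lost.
No further breaks.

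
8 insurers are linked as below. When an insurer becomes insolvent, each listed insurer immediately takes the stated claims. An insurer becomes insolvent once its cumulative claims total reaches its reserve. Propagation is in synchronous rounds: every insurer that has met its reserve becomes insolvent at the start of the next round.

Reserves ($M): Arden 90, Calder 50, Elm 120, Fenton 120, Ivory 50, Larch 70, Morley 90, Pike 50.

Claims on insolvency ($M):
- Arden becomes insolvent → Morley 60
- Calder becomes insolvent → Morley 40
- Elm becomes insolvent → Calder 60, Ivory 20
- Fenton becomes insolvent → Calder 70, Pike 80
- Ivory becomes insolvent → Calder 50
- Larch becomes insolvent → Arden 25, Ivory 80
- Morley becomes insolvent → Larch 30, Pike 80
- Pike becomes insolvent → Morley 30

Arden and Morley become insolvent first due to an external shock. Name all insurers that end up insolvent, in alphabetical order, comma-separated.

Round 1 — Arden, Morley become insolvent (initial).
  Larch: +30 → 30 < 70
  Pike: +80 → 80 ≥ 50
Round 2 — Pike becomes insolvent.
No further insolvencies.

Arden, Morley, Pike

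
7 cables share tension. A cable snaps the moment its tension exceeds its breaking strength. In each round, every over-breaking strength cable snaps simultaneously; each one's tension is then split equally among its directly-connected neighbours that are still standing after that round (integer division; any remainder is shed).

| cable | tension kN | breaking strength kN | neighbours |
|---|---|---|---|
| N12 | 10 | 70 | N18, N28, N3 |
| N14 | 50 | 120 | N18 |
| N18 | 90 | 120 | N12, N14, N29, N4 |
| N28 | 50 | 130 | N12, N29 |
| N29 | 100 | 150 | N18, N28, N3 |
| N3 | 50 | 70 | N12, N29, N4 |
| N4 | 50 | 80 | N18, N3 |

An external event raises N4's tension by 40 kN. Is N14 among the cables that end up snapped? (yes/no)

Round 1 — N4 at 90 > 80. N4 snaps.
  N4 sheds 90 kN to N18, N3: 45 each.
    N18: 90+45 = 135 > 120
    N3: 50+45 = 95 > 70
Round 2 — N18, N3 snap.
  N18 sheds 135 kN to N12, N14, N29: 45 each.
    N12: 10+45 = 55 ≤ 70
    N14: 50+45 = 95 ≤ 120
    N29: 100+45 = 145 ≤ 150
  N3 sheds 95 kN to N12, N29: 47 each (1 lost).
    N12: 55+47 = 102 > 70
    N29: 145+47 = 192 > 150
Round 3 — N12, N29 snap.
  N12 sheds 102 kN to N28: 102 each.
    N28: 50+102 = 152 > 130
  N29 sheds 192 kN to N28: 192 each.
    N28: 152+192 = 344 > 130
Round 4 — N28 snaps.
  N28 sheds 344 kN: no online neighbours, lost.
No further breaks.

no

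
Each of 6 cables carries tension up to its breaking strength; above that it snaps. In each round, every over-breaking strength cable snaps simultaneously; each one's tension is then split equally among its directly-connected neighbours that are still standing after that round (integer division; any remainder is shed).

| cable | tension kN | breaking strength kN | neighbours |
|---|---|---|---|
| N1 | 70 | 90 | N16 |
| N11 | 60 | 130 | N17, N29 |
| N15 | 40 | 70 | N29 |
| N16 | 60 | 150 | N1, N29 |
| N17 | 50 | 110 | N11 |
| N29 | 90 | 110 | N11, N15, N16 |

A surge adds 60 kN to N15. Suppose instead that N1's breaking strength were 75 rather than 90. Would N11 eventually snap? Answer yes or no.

With N1's breaking strength at 75:
Round 1 — N15 at 100 > 70. N15 snaps.
  N15 sheds 100 kN to N29: 100 each.
    N29: 90+100 = 190 > 110
Round 2 — N29 snaps.
  N29 sheds 190 kN to N11, N16: 95 each.
    N11: 60+95 = 155 > 130
    N16: 60+95 = 155 > 150
Round 3 — N11, N16 snap.
  N11 sheds 155 kN to N17: 155 each.
    N17: 50+155 = 205 > 110
  N16 sheds 155 kN to N1: 155 each.
    N1: 70+155 = 225 > 75
Round 4 — N1, N17 snap.
  N1 sheds 225 kN: no online neighbours, lost.
  N17 sheds 205 kN: no online neighbours, lost.
No further breaks.

yes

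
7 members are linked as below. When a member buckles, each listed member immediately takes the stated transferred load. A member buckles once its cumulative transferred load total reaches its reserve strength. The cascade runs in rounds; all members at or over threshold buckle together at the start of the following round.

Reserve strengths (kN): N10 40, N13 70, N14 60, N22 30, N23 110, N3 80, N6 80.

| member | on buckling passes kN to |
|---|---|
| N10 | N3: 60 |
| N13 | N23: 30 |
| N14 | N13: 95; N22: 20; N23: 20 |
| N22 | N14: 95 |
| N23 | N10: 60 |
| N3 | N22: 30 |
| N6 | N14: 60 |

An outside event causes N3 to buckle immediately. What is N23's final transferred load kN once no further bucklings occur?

50

Round 1 — N3 buckles (initial).
  N22: +30 → 30 ≥ 30
Round 2 — N22 buckles.
  N14: +95 → 95 ≥ 60
Round 3 — N14 buckles.
  N13: +95 → 95 ≥ 70
  N23: +20 → 20 < 110
Round 4 — N13 buckles.
  N23: +30 → 50 < 110
No further bucklings.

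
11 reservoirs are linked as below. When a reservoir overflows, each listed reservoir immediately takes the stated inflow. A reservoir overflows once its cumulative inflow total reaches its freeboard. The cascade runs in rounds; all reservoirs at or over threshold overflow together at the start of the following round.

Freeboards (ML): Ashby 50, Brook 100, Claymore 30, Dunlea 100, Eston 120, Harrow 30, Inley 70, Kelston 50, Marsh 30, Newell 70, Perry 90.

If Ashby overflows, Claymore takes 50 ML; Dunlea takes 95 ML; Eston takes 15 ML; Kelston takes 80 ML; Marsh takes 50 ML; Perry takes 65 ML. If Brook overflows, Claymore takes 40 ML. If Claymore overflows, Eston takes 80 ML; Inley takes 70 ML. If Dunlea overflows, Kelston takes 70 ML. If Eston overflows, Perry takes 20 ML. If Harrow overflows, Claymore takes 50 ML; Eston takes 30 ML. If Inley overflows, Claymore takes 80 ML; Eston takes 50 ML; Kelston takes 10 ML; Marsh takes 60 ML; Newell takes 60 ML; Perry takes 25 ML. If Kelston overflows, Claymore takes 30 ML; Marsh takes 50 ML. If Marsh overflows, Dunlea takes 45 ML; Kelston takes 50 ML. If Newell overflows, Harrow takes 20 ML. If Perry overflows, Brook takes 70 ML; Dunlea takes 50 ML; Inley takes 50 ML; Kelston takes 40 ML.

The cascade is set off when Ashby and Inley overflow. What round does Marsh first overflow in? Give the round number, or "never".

Round 1 — Ashby, Inley overflow (initial).
  Claymore: +50+80 → 130 ≥ 30
  Dunlea: +95 → 95 < 100
  Eston: +15+50 → 65 < 120
  Kelston: +80+10 → 90 ≥ 50
  Marsh: +50+60 → 110 ≥ 30
  Newell: +60 → 60 < 70
  Perry: +65+25 → 90 ≥ 90
Round 2 — Claymore, Kelston, Marsh, Perry overflow.
  Brook: +70 → 70 < 100
  Dunlea: +45+50 → 190 ≥ 100
  Eston: +80 → 145 ≥ 120
Round 3 — Dunlea, Eston overflow.
No further overflows.

2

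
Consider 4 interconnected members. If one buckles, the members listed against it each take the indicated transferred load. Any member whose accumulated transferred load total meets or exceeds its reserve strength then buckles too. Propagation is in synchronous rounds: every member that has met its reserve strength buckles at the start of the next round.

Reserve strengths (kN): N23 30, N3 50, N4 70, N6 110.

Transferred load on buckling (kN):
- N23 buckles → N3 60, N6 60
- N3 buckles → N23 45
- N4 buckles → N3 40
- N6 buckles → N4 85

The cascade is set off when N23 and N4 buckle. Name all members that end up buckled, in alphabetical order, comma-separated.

N23, N3, N4

Round 1 — N23, N4 buckle (initial).
  N3: +60+40 → 100 ≥ 50
  N6: +60 → 60 < 110
Round 2 — N3 buckles.
No further bucklings.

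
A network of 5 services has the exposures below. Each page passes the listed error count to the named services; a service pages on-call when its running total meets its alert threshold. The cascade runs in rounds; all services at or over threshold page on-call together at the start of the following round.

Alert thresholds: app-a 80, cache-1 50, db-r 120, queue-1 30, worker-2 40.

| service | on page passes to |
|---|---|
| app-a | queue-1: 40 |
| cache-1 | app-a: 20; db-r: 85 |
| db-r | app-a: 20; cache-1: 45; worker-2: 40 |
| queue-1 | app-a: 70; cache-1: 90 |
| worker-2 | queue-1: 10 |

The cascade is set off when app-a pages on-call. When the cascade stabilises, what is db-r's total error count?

85

Round 1 — app-a pages on-call (initial).
  queue-1: +40 → 40 ≥ 30
Round 2 — queue-1 pages on-call.
  cache-1: +90 → 90 ≥ 50
Round 3 — cache-1 pages on-call.
  db-r: +85 → 85 < 120
No further pages.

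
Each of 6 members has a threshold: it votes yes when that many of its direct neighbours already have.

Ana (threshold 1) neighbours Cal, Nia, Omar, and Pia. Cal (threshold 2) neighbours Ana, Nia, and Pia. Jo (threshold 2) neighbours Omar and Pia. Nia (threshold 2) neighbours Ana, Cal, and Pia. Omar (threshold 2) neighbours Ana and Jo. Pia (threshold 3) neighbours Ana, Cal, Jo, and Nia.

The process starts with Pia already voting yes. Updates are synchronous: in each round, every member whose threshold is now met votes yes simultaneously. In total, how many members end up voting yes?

Round 1 — Pia votes yes (initial).
Round 2 — checking thresholds:
  Ana: 1 of 4 neighbours ≥ 1, votes yes.
  Cal: 1 of 3 neighbours < 2, not yet.
  Jo: 1 of 2 neighbours < 2, not yet.
  Nia: 1 of 3 neighbours < 2, not yet.
Round 3 — checking thresholds:
  Cal: 2 of 3 neighbours ≥ 2, votes yes.
  Jo: 1 of 2 neighbours < 2, not yet.
  Nia: 2 of 3 neighbours ≥ 2, votes yes.
  Omar: 1 of 2 neighbours < 2, not yet.
Round 4 — no new yes votes; cascade stops.

4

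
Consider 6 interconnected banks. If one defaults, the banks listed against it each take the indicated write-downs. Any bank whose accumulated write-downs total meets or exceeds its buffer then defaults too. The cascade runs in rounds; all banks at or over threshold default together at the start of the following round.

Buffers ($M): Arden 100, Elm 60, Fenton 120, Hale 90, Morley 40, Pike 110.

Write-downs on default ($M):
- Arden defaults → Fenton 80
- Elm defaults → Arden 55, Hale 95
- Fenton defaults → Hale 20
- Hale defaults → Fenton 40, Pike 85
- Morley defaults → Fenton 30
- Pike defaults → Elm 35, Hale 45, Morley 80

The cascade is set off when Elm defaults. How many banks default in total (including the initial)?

2

Round 1 — Elm defaults (initial).
  Arden: +55 → 55 < 100
  Hale: +95 → 95 ≥ 90
Round 2 — Hale defaults.
  Fenton: +40 → 40 < 120
  Pike: +85 → 85 < 110
No further defaults.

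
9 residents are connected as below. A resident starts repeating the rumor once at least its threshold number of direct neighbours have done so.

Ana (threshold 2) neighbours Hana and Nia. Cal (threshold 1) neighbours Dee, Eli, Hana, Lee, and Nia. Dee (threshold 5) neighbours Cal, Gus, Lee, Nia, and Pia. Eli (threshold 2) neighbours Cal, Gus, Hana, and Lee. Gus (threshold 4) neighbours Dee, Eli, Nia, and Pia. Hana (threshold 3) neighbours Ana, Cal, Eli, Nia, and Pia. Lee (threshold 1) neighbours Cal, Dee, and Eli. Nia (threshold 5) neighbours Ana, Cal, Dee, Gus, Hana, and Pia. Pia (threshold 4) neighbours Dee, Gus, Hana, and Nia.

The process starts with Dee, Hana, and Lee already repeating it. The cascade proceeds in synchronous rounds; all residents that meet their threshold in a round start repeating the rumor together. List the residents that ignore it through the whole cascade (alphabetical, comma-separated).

Ana, Gus, Nia, Pia

Round 1 — Dee, Hana, Lee start repeating the rumor (initial).
Round 2 — checking thresholds:
  Ana: 1 of 2 neighbours < 2, below threshold.
  Cal: 3 of 5 neighbours ≥ 1, starts repeating the rumor.
  Eli: 2 of 4 neighbours ≥ 2, starts repeating the rumor.
  Gus: 1 of 4 neighbours < 4, below threshold.
  Nia: 2 of 6 neighbours < 5, below threshold.
  Pia: 2 of 4 neighbours < 4, below threshold.
Round 3 — no new spreads; cascade stops.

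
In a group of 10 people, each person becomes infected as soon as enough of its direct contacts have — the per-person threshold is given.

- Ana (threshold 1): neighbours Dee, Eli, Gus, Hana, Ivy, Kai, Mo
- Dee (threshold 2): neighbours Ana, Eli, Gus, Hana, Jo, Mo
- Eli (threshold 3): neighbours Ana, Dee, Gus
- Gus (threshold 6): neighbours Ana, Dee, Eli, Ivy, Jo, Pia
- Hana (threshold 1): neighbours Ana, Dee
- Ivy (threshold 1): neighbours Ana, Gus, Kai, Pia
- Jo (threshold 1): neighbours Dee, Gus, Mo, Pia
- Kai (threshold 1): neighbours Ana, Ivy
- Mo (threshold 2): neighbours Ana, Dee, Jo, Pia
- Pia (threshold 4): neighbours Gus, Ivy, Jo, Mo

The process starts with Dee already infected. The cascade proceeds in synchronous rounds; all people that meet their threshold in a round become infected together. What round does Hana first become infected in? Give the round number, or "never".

Round 1 — Dee becomes infected (initial).
Round 2 — checking thresholds:
  Ana: 1 of 7 neighbours ≥ 1, becomes infected.
  Eli: 1 of 3 neighbours < 3, holds.
  Gus: 1 of 6 neighbours < 6, holds.
  Hana: 1 of 2 neighbours ≥ 1, becomes infected.
  Jo: 1 of 4 neighbours ≥ 1, becomes infected.
  Mo: 1 of 4 neighbours < 2, holds.
Round 3 — checking thresholds:
  Eli: 2 of 3 neighbours < 3, holds.
  Gus: 3 of 6 neighbours < 6, holds.
  Ivy: 1 of 4 neighbours ≥ 1, becomes infected.
  Kai: 1 of 2 neighbours ≥ 1, becomes infected.
  Mo: 3 of 4 neighbours ≥ 2, becomes infected.
  Pia: 1 of 4 neighbours < 4, holds.
Round 4 — no new infections; cascade stops.

2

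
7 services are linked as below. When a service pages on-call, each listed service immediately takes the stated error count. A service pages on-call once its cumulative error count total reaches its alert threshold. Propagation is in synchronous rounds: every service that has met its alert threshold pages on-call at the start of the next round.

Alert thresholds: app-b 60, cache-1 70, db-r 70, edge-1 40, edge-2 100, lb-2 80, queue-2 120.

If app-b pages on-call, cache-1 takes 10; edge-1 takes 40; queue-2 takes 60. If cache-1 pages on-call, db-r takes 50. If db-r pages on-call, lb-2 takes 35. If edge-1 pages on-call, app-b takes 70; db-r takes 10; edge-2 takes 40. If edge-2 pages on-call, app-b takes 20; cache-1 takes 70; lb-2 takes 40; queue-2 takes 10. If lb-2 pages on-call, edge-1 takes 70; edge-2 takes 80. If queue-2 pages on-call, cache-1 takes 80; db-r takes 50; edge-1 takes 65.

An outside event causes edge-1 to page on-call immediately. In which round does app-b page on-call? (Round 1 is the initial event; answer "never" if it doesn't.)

2

Round 1 — edge-1 pages on-call (initial).
  app-b: +70 → 70 ≥ 60
  db-r: +10 → 10 < 70
  edge-2: +40 → 40 < 100
Round 2 — app-b pages on-call.
  cache-1: +10 → 10 < 70
  queue-2: +60 → 60 < 120
No further pages.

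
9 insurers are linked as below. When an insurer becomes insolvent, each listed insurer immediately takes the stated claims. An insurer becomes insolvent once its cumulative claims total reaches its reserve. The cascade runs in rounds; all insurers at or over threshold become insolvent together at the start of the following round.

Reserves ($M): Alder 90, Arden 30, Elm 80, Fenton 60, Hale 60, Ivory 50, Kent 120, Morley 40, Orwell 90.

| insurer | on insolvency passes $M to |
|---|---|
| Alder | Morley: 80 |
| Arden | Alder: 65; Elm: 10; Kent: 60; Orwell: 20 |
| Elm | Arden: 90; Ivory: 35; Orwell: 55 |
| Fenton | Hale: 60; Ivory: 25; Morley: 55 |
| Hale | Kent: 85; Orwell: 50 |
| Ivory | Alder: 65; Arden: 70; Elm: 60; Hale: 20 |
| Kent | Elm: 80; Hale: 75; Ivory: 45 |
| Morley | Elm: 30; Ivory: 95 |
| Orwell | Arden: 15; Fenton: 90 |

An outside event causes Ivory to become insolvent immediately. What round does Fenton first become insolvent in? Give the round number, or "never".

never

Round 1 — Ivory becomes insolvent (initial).
  Alder: +65 → 65 < 90
  Arden: +70 → 70 ≥ 30
  Elm: +60 → 60 < 80
  Hale: +20 → 20 < 60
Round 2 — Arden becomes insolvent.
  Alder: +65 → 130 ≥ 90
  Elm: +10 → 70 < 80
  Kent: +60 → 60 < 120
  Orwell: +20 → 20 < 90
Round 3 — Alder becomes insolvent.
  Morley: +80 → 80 ≥ 40
Round 4 — Morley becomes insolvent.
  Elm: +30 → 100 ≥ 80
Round 5 — Elm becomes insolvent.
  Orwell: +55 → 75 < 90
No further insolvencies.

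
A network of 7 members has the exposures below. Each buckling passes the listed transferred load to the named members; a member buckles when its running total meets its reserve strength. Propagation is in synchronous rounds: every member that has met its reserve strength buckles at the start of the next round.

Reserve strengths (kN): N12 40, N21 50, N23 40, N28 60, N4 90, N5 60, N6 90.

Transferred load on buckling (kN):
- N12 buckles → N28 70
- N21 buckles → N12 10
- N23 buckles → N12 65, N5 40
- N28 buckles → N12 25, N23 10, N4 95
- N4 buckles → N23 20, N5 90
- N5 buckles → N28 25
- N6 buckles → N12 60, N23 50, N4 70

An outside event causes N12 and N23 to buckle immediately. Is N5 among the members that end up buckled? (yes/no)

yes

Round 1 — N12, N23 buckle (initial).
  N28: +70 → 70 ≥ 60
  N5: +40 → 40 < 60
Round 2 — N28 buckles.
  N4: +95 → 95 ≥ 90
Round 3 — N4 buckles.
  N5: +90 → 130 ≥ 60
Round 4 — N5 buckles.
No further bucklings.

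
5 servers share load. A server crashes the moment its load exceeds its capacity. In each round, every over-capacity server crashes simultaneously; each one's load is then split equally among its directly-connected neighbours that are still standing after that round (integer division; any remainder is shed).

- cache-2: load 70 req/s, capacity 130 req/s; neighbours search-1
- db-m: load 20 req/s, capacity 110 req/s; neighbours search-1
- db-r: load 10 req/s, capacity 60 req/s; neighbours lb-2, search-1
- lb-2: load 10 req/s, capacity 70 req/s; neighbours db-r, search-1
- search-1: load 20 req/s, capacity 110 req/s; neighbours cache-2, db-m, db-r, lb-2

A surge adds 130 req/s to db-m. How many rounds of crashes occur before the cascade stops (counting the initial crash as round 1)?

Round 1 — db-m at 150 > 110. db-m crashes.
  db-m sheds 150 req/s to search-1: 150 each.
    search-1: 20+150 = 170 > 110
Round 2 — search-1 crashes.
  search-1 sheds 170 req/s to cache-2, db-r, lb-2: 56 each (2 lost).
    cache-2: 70+56 = 126 ≤ 130
    db-r: 10+56 = 66 > 60
    lb-2: 10+56 = 66 ≤ 70
Round 3 — db-r crashes.
  db-r sheds 66 req/s to lb-2: 66 each.
    lb-2: 66+66 = 132 > 70
Round 4 — lb-2 crashes.
  lb-2 sheds 132 req/s: no online neighbours, lost.
No further crashes.

4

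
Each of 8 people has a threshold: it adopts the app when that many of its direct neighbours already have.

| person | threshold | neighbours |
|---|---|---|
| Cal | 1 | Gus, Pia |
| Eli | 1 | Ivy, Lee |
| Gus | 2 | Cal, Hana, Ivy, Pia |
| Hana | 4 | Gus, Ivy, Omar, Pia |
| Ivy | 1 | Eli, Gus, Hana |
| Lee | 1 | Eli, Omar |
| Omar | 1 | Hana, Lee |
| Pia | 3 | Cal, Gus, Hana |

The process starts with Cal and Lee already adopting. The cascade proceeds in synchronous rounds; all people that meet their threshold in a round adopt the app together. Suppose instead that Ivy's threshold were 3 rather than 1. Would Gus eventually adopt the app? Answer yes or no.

no

With Ivy's threshold at 3:
Round 1 — Cal, Lee adopt the app (initial).
Round 2 — checking thresholds:
  Eli: 1 of 2 neighbours ≥ 1, adopts the app.
  Gus: 1 of 4 neighbours < 2, not yet.
  Omar: 1 of 2 neighbours ≥ 1, adopts the app.
  Pia: 1 of 3 neighbours < 3, not yet.
Round 3 — no new adoptions; cascade stops.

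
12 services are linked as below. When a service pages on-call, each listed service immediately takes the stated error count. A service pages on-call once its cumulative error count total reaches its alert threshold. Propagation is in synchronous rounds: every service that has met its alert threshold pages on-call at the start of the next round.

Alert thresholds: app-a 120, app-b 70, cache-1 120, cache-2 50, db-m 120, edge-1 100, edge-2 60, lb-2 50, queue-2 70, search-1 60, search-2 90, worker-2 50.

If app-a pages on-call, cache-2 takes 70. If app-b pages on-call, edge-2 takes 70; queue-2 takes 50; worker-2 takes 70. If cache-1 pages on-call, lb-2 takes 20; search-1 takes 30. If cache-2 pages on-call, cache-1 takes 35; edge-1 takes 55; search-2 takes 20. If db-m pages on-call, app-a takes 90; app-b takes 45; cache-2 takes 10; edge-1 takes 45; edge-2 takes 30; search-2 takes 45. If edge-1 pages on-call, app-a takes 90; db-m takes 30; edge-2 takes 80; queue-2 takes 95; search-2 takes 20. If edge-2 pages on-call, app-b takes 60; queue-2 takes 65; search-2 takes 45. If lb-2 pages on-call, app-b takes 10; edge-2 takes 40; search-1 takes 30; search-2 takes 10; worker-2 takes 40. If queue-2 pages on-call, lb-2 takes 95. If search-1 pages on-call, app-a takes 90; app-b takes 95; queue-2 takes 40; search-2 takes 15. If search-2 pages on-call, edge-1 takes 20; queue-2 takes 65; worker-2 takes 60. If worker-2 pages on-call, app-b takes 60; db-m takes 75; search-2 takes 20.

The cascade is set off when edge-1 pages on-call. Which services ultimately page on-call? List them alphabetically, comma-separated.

app-b, edge-1, edge-2, lb-2, queue-2, search-2, worker-2

Round 1 — edge-1 pages on-call (initial).
  app-a: +90 → 90 < 120
  db-m: +30 → 30 < 120
  edge-2: +80 → 80 ≥ 60
  queue-2: +95 → 95 ≥ 70
  search-2: +20 → 20 < 90
Round 2 — edge-2, queue-2 page on-call.
  app-b: +60 → 60 < 70
  lb-2: +95 → 95 ≥ 50
  search-2: +45 → 65 < 90
Round 3 — lb-2 pages on-call.
  app-b: +10 → 70 ≥ 70
  search-1: +30 → 30 < 60
  search-2: +10 → 75 < 90
  worker-2: +40 → 40 < 50
Round 4 — app-b pages on-call.
  worker-2: +70 → 110 ≥ 50
Round 5 — worker-2 pages on-call.
  db-m: +75 → 105 < 120
  search-2: +20 → 95 ≥ 90
Round 6 — search-2 pages on-call.
No further pages.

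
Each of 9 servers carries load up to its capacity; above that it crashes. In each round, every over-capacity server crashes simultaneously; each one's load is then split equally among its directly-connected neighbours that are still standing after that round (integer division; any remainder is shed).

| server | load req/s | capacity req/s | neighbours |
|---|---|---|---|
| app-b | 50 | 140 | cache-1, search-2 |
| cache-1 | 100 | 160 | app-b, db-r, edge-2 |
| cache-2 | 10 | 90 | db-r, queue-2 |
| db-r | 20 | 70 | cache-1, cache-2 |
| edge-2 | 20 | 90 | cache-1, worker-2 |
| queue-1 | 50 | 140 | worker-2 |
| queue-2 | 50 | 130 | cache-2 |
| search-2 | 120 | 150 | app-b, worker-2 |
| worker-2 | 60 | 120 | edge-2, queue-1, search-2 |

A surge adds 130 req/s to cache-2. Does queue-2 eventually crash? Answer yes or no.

no

Round 1 — cache-2 at 140 > 90. cache-2 crashes.
  cache-2 sheds 140 req/s to db-r, queue-2: 70 each.
    db-r: 20+70 = 90 > 70
    queue-2: 50+70 = 120 ≤ 130
Round 2 — db-r crashes.
  db-r sheds 90 req/s to cache-1: 90 each.
    cache-1: 100+90 = 190 > 160
Round 3 — cache-1 crashes.
  cache-1 sheds 190 req/s to app-b, edge-2: 95 each.
    app-b: 50+95 = 145 > 140
    edge-2: 20+95 = 115 > 90
Round 4 — app-b, edge-2 crash.
  app-b sheds 145 req/s to search-2: 145 each.
    search-2: 120+145 = 265 > 150
  edge-2 sheds 115 req/s to worker-2: 115 each.
    worker-2: 60+115 = 175 > 120
Round 5 — search-2, worker-2 crash.
  search-2 sheds 265 req/s: no online neighbours, lost.
  worker-2 sheds 175 req/s to queue-1: 175 each.
    queue-1: 50+175 = 225 > 140
Round 6 — queue-1 crashes.
  queue-1 sheds 225 req/s: no online neighbours, lost.
No further crashes.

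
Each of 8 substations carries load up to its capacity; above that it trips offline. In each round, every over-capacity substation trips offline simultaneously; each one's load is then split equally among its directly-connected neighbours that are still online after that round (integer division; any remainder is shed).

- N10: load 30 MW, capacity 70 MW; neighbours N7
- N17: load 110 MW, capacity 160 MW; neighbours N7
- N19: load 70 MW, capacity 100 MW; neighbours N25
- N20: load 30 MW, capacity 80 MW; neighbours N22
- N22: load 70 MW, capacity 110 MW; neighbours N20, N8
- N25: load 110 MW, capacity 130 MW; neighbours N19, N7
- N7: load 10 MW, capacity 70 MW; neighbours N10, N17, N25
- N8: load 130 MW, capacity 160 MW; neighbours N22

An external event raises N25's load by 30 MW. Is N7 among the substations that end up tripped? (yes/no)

yes

Round 1 — N25 at 140 > 130. N25 trips offline.
  N25 sheds 140 MW to N19, N7: 70 each.
    N19: 70+70 = 140 > 100
    N7: 10+70 = 80 > 70
Round 2 — N19, N7 trip offline.
  N19 sheds 140 MW: no online neighbours, lost.
  N7 sheds 80 MW to N10, N17: 40 each.
    N10: 30+40 = 70 ≤ 70
    N17: 110+40 = 150 ≤ 160
No further trips.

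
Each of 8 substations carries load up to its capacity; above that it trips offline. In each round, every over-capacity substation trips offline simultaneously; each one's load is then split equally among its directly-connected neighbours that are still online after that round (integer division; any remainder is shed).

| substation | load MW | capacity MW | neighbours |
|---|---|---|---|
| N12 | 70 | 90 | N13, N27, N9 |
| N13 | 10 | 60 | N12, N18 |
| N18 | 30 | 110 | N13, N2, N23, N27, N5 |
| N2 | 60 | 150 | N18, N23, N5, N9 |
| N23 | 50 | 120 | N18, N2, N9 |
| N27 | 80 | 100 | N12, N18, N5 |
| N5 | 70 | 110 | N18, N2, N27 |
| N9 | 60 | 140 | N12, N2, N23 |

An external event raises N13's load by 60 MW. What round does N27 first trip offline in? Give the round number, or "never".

Round 1 — N13 at 70 > 60. N13 trips offline.
  N13 sheds 70 MW to N12, N18: 35 each.
    N12: 70+35 = 105 > 90
    N18: 30+35 = 65 ≤ 110
Round 2 — N12 trips offline.
  N12 sheds 105 MW to N27, N9: 52 each (1 lost).
    N27: 80+52 = 132 > 100
    N9: 60+52 = 112 ≤ 140
Round 3 — N27 trips offline.
  N27 sheds 132 MW to N18, N5: 66 each.
    N18: 65+66 = 131 > 110
    N5: 70+66 = 136 > 110
Round 4 — N18, N5 trip offline.
  N18 sheds 131 MW to N2, N23: 65 each (1 lost).
    N2: 60+65 = 125 ≤ 150
    N23: 50+65 = 115 ≤ 120
  N5 sheds 136 MW to N2: 136 each.
    N2: 125+136 = 261 > 150
Round 5 — N2 trips offline.
  N2 sheds 261 MW to N23, N9: 130 each (1 lost).
    N23: 115+130 = 245 > 120
    N9: 112+130 = 242 > 140
Round 6 — N23, N9 trip offline.
  N23 sheds 245 MW: no online neighbours, lost.
  N9 sheds 242 MW: no online neighbours, lost.
No further trips.

3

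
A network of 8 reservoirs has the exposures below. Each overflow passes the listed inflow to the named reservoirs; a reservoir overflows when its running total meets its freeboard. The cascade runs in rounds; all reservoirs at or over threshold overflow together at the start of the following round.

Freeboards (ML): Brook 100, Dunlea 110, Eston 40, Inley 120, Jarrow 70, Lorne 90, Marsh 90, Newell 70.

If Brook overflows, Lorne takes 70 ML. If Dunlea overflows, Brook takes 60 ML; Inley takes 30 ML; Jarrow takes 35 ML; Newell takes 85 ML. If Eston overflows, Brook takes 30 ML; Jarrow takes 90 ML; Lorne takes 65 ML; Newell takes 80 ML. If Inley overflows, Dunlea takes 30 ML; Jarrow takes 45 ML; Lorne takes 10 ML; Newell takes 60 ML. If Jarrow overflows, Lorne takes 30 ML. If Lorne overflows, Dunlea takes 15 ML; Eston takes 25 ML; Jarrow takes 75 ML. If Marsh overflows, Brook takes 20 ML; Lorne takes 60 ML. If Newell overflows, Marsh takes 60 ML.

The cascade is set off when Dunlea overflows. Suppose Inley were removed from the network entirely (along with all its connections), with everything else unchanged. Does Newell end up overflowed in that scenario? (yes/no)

yes

With Inley removed:
Round 1 — Dunlea overflows (initial).
  Brook: +60 → 60 < 100
  Jarrow: +35 → 35 < 70
  Newell: +85 → 85 ≥ 70
Round 2 — Newell overflows.
  Marsh: +60 → 60 < 90
No further overflows.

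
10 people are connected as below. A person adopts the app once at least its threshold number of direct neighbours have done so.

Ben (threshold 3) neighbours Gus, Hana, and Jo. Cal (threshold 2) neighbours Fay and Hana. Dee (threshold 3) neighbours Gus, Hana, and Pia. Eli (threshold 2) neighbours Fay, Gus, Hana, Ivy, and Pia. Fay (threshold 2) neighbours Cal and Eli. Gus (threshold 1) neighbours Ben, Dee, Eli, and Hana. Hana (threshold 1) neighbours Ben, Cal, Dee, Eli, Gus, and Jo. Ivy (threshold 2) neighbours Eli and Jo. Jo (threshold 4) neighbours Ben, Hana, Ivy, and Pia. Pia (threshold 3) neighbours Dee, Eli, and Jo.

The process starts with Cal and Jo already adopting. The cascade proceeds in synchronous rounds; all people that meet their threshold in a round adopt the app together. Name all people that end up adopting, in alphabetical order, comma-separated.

Round 1 — Cal, Jo adopt the app (initial).
Round 2 — checking thresholds:
  Ben: 1 of 3 neighbours < 3, holds.
  Fay: 1 of 2 neighbours < 2, holds.
  Hana: 2 of 6 neighbours ≥ 1, adopts the app.
  Ivy: 1 of 2 neighbours < 2, holds.
  Pia: 1 of 3 neighbours < 3, holds.
Round 3 — checking thresholds:
  Ben: 2 of 3 neighbours < 3, holds.
  Dee: 1 of 3 neighbours < 3, holds.
  Eli: 1 of 5 neighbours < 2, holds.
  Fay: 1 of 2 neighbours < 2, holds.
  Gus: 1 of 4 neighbours ≥ 1, adopts the app.
  Ivy: 1 of 2 neighbours < 2, holds.
  Pia: 1 of 3 neighbours < 3, holds.
Round 4 — checking thresholds:
  Ben: 3 of 3 neighbours ≥ 3, adopts the app.
  Dee: 2 of 3 neighbours < 3, holds.
  Eli: 2 of 5 neighbours ≥ 2, adopts the app.
  Fay: 1 of 2 neighbours < 2, holds.
  Ivy: 1 of 2 neighbours < 2, holds.
  Pia: 1 of 3 neighbours < 3, holds.
Round 5 — checking thresholds:
  Dee: 2 of 3 neighbours < 3, holds.
  Fay: 2 of 2 neighbours ≥ 2, adopts the app.
  Ivy: 2 of 2 neighbours ≥ 2, adopts the app.
  Pia: 2 of 3 neighbours < 3, holds.
Round 6 — no new adoptions; cascade stops.

Ben, Cal, Eli, Fay, Gus, Hana, Ivy, Jo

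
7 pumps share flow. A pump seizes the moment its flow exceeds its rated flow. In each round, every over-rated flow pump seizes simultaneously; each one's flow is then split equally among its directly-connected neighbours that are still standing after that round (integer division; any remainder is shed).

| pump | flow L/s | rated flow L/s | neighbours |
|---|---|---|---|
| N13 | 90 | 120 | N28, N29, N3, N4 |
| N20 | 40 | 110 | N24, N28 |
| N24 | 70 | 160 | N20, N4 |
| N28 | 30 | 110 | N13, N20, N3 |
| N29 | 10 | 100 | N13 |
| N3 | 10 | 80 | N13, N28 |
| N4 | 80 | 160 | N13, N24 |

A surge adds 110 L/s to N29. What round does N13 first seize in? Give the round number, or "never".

Round 1 — N29 at 120 > 100. N29 seizes.
  N29 sheds 120 L/s to N13: 120 each.
    N13: 90+120 = 210 > 120
Round 2 — N13 seizes.
  N13 sheds 210 L/s to N28, N3, N4: 70 each.
    N28: 30+70 = 100 ≤ 110
    N3: 10+70 = 80 ≤ 80
    N4: 80+70 = 150 ≤ 160
No further seizures.

2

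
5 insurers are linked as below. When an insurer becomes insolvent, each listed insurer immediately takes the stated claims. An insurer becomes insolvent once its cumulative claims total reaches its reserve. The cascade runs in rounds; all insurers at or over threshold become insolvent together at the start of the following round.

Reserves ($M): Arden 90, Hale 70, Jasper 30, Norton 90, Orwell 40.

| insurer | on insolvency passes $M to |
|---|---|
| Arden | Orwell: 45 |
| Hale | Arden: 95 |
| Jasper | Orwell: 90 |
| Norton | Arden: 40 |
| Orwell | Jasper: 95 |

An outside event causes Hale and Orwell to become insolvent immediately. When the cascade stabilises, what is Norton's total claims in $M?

0

Round 1 — Hale, Orwell become insolvent (initial).
  Arden: +95 → 95 ≥ 90
  Jasper: +95 → 95 ≥ 30
Round 2 — Arden, Jasper become insolvent.
No further insolvencies.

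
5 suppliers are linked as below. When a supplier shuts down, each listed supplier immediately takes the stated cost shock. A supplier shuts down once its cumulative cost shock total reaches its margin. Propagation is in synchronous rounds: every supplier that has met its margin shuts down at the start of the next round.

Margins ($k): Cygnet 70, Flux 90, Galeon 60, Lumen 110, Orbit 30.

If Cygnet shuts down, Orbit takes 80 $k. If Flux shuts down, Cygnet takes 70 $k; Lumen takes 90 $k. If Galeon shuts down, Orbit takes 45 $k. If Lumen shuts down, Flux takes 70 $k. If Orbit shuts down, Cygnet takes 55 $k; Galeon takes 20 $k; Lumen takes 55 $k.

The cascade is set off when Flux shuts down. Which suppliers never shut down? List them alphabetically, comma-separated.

Galeon

Round 1 — Flux shuts down (initial).
  Cygnet: +70 → 70 ≥ 70
  Lumen: +90 → 90 < 110
Round 2 — Cygnet shuts down.
  Orbit: +80 → 80 ≥ 30
Round 3 — Orbit shuts down.
  Galeon: +20 → 20 < 60
  Lumen: +55 → 145 ≥ 110
Round 4 — Lumen shuts down.
No further shutdowns.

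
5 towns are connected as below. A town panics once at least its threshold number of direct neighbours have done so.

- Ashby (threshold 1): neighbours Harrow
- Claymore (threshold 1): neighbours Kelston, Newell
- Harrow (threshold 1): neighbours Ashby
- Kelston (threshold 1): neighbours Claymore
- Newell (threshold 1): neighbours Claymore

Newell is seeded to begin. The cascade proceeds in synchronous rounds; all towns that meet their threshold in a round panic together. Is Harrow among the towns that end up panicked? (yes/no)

Round 1 — Newell panics (initial).
Round 2 — checking thresholds:
  Claymore: 1 of 2 neighbours ≥ 1, panics.
Round 3 — checking thresholds:
  Kelston: 1 of 1 neighbours ≥ 1, panics.
Round 4 — no new panics; cascade stops.

no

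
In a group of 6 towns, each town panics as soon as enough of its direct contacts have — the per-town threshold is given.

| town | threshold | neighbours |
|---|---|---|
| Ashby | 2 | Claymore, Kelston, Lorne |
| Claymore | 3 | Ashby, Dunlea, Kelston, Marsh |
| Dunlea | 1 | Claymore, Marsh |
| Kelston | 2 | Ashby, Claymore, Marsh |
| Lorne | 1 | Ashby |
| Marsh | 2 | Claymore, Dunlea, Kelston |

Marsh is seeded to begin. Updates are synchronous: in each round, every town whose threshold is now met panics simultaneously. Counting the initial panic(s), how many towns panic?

2

Round 1 — Marsh panics (initial).
Round 2 — checking thresholds:
  Claymore: 1 of 4 neighbours < 3, not yet.
  Dunlea: 1 of 2 neighbours ≥ 1, panics.
  Kelston: 1 of 3 neighbours < 2, not yet.
Round 3 — no new panics; cascade stops.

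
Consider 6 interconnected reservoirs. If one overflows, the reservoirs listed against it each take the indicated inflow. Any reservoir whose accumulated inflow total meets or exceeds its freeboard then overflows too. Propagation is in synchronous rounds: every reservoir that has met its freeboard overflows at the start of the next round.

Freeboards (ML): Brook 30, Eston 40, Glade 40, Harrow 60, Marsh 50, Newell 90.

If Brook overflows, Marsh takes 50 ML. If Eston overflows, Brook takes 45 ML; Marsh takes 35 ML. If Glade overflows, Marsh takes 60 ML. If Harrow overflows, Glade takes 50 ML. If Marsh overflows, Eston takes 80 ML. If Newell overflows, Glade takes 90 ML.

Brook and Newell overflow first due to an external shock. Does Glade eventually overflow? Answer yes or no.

yes

Round 1 — Brook, Newell overflow (initial).
  Glade: +90 → 90 ≥ 40
  Marsh: +50 → 50 ≥ 50
Round 2 — Glade, Marsh overflow.
  Eston: +80 → 80 ≥ 40
Round 3 — Eston overflows.
No further overflows.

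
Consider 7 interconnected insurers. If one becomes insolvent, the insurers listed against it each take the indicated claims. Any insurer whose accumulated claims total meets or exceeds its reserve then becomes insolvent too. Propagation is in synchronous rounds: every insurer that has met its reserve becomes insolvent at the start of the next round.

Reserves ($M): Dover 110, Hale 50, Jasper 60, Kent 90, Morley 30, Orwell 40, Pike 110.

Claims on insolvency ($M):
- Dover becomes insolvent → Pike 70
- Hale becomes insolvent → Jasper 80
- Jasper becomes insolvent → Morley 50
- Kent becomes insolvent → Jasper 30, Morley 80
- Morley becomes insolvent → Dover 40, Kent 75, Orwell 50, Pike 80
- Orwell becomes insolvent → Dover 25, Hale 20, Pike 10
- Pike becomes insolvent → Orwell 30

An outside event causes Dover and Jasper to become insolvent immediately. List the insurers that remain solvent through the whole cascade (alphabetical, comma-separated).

Round 1 — Dover, Jasper become insolvent (initial).
  Morley: +50 → 50 ≥ 30
  Pike: +70 → 70 < 110
Round 2 — Morley becomes insolvent.
  Kent: +75 → 75 < 90
  Orwell: +50 → 50 ≥ 40
  Pike: +80 → 150 ≥ 110
Round 3 — Orwell, Pike become insolvent.
  Hale: +20 → 20 < 50
No further insolvencies.

Hale, Kent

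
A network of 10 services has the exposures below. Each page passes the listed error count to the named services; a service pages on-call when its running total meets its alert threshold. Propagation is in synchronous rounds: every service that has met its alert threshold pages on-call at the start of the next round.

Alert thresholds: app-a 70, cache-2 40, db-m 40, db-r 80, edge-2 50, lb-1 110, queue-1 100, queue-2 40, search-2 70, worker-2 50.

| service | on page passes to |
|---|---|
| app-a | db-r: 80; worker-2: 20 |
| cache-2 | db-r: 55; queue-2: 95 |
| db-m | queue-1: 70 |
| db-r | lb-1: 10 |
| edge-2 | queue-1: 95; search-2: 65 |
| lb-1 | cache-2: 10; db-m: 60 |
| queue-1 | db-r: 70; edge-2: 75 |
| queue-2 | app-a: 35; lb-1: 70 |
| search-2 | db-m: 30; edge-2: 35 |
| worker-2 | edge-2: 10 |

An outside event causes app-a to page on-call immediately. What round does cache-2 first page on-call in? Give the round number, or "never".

never

Round 1 — app-a pages on-call (initial).
  db-r: +80 → 80 ≥ 80
  worker-2: +20 → 20 < 50
Round 2 — db-r pages on-call.
  lb-1: +10 → 10 < 110
No further pages.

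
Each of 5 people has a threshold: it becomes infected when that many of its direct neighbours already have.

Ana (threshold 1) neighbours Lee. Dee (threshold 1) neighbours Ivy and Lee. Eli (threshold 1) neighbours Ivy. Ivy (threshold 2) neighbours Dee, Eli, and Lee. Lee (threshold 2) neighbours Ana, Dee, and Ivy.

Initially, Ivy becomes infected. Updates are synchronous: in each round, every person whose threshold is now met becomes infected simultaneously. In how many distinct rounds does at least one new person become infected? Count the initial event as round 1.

4

Round 1 — Ivy becomes infected (initial).
Round 2 — checking thresholds:
  Dee: 1 of 2 neighbours ≥ 1, becomes infected.
  Eli: 1 of 1 neighbours ≥ 1, becomes infected.
  Lee: 1 of 3 neighbours < 2, below threshold.
Round 3 — checking thresholds:
  Lee: 2 of 3 neighbours ≥ 2, becomes infected.
Round 4 — checking thresholds:
  Ana: 1 of 1 neighbours ≥ 1, becomes infected.
Round 5 — no new infections; cascade stops.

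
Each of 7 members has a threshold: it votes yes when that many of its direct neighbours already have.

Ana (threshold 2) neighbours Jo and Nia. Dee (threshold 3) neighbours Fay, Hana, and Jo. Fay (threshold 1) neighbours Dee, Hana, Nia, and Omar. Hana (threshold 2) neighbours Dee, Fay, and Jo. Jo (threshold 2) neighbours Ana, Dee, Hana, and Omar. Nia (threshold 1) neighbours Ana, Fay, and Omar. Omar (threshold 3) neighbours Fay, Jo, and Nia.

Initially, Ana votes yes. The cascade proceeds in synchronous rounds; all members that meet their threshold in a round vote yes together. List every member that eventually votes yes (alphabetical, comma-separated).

Round 1 — Ana votes yes (initial).
Round 2 — checking thresholds:
  Jo: 1 of 4 neighbours < 2, below threshold.
  Nia: 1 of 3 neighbours ≥ 1, votes yes.
Round 3 — checking thresholds:
  Fay: 1 of 4 neighbours ≥ 1, votes yes.
  Jo: 1 of 4 neighbours < 2, below threshold.
  Omar: 1 of 3 neighbours < 3, below threshold.
Round 4 — no new yes votes; cascade stops.

Ana, Fay, Nia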